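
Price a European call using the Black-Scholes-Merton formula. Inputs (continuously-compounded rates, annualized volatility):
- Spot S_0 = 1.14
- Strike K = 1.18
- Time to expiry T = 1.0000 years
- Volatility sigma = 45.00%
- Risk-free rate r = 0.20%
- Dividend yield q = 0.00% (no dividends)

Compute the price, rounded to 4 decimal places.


d1 = (ln(S/K) + (r - q + 0.5*sigma^2) * T) / (sigma * sqrt(T)) = 0.15280850
d2 = d1 - sigma * sqrt(T) = -0.29719150
exp(-rT) = 0.99800200; exp(-qT) = 1.00000000
C = S_0 * exp(-qT) * N(d1) - K * exp(-rT) * N(d2)
N(d1) = 0.56072535; N(d2) = 0.38316015
C = 1.1400 * 1.00000000 * 0.56072535 - 1.1800 * 0.99800200 * 0.38316015 = 0.1880

Answer: Price = 0.1880


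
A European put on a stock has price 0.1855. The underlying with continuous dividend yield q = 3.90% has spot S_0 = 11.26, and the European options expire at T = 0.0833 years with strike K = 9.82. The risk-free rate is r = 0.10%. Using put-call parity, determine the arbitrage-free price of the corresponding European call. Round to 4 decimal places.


Put-call parity: C - P = S_0 * exp(-qT) - K * exp(-rT).
S_0 * exp(-qT) = 11.2600 * 0.99675657 = 11.22347899
K * exp(-rT) = 9.8200 * 0.99991670 = 9.81918203
C = P + S*exp(-qT) - K*exp(-rT)
C = 0.1855 + 11.22347899 - 9.81918203 = 1.5898

Answer: Call price = 1.5898


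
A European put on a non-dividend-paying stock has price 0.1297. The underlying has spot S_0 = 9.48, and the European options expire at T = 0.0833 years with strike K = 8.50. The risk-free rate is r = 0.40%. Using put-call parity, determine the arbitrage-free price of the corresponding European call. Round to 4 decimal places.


Answer: Call price = 1.1125

Derivation:
Put-call parity: C - P = S_0 * exp(-qT) - K * exp(-rT).
S_0 * exp(-qT) = 9.4800 * 1.00000000 = 9.48000000
K * exp(-rT) = 8.5000 * 0.99966686 = 8.49716827
C = P + S*exp(-qT) - K*exp(-rT)
C = 0.1297 + 9.48000000 - 8.49716827 = 1.1125


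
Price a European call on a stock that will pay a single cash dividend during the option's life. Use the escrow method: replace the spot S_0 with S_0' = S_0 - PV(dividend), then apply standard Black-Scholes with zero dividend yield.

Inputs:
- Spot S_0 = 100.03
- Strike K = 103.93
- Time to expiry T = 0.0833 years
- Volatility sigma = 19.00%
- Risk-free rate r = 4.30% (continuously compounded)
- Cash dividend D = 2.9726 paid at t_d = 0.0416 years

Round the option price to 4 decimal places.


Answer: Price = 0.3204

Derivation:
PV(D) = D * exp(-r * t_d) = 2.9726 * 0.99821280 = 2.96728737
S_0' = S_0 - PV(D) = 100.0300 - 2.96728737 = 97.06271263
d1 = (ln(S_0'/K) + (r + sigma^2/2)*T) / (sigma*sqrt(T)) = -1.15386486
d2 = d1 - sigma*sqrt(T) = -1.20870216
exp(-rT) = 0.99642451
N(d1) = 0.12427779; N(d2) = 0.11338865
C = S_0' * N(d1) - K * exp(-rT) * N(d2) = 97.06271263 * 0.12427779 - 103.9300 * 0.99642451 * 0.11338865 = 0.3204


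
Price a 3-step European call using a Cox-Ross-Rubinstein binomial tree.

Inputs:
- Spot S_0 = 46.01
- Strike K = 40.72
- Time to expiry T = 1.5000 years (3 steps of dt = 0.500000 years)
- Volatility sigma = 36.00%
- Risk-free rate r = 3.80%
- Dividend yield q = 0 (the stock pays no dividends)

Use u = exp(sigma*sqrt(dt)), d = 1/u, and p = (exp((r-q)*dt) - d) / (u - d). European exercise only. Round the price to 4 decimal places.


Answer: Price = V(0,0) = 12.0741

Derivation:
dt = T/N = 0.500000
u = exp(sigma*sqrt(dt)) = 1.289892; d = 1/u = 0.775259
p = (exp((r-q)*dt) - d) / (u - d) = 0.473974
Discount per step: exp(-r*dt) = 0.981179
Stock lattice S(k, i) with i counting down-moves:
  k=0: S(0,0) = 46.0100
  k=1: S(1,0) = 59.3479; S(1,1) = 35.6697
  k=2: S(2,0) = 76.5524; S(2,1) = 46.0100; S(2,2) = 27.6532
  k=3: S(3,0) = 98.7443; S(3,1) = 59.3479; S(3,2) = 35.6697; S(3,3) = 21.4384
Terminal payoffs V(N, i) = max(S_T - K, 0):
  V(3,0) = 58.024340; V(3,1) = 18.627928; V(3,2) = 0.000000; V(3,3) = 0.000000
Backward induction: V(k, i) = exp(-r*dt) * [p * V(k+1, i) + (1-p) * V(k+1, i+1)].
  V(2,0) = exp(-r*dt) * [p*58.024340 + (1-p)*18.627928] = 36.598790
  V(2,1) = exp(-r*dt) * [p*18.627928 + (1-p)*0.000000] = 8.662989
  V(2,2) = exp(-r*dt) * [p*0.000000 + (1-p)*0.000000] = 0.000000
  V(1,0) = exp(-r*dt) * [p*36.598790 + (1-p)*8.662989] = 21.491596
  V(1,1) = exp(-r*dt) * [p*8.662989 + (1-p)*0.000000] = 4.028756
  V(0,0) = exp(-r*dt) * [p*21.491596 + (1-p)*4.028756] = 12.074092


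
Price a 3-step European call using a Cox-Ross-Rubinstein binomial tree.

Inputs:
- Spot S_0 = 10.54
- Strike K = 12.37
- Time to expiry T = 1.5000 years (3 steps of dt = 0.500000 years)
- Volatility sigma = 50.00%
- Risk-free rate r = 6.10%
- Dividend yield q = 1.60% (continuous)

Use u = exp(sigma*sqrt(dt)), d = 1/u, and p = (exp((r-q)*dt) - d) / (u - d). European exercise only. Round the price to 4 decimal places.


dt = T/N = 0.500000
u = exp(sigma*sqrt(dt)) = 1.424119; d = 1/u = 0.702189
p = (exp((r-q)*dt) - d) / (u - d) = 0.444041
Discount per step: exp(-r*dt) = 0.969960
Stock lattice S(k, i) with i counting down-moves:
  k=0: S(0,0) = 10.5400
  k=1: S(1,0) = 15.0102; S(1,1) = 7.4011
  k=2: S(2,0) = 21.3763; S(2,1) = 10.5400; S(2,2) = 5.1969
  k=3: S(3,0) = 30.4424; S(3,1) = 15.0102; S(3,2) = 7.4011; S(3,3) = 3.6492
Terminal payoffs V(N, i) = max(S_T - K, 0):
  V(3,0) = 18.072441; V(3,1) = 2.640214; V(3,2) = 0.000000; V(3,3) = 0.000000
Backward induction: V(k, i) = exp(-r*dt) * [p * V(k+1, i) + (1-p) * V(k+1, i+1)].
  V(2,0) = exp(-r*dt) * [p*18.072441 + (1-p)*2.640214] = 9.207593
  V(2,1) = exp(-r*dt) * [p*2.640214 + (1-p)*0.000000] = 1.137145
  V(2,2) = exp(-r*dt) * [p*0.000000 + (1-p)*0.000000] = 0.000000
  V(1,0) = exp(-r*dt) * [p*9.207593 + (1-p)*1.137145] = 4.578943
  V(1,1) = exp(-r*dt) * [p*1.137145 + (1-p)*0.000000] = 0.489771
  V(0,0) = exp(-r*dt) * [p*4.578943 + (1-p)*0.489771] = 2.236273

Answer: Price = V(0,0) = 2.2363


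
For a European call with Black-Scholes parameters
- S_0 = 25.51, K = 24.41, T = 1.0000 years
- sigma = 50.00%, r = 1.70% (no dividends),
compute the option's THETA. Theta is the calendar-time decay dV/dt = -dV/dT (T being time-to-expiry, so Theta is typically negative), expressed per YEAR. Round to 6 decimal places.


Answer: Theta = -2.557264

Derivation:
d1 = 0.3721552955; d2 = -0.1278447045
phi(d1) = 0.3722504810; exp(-qT) = 1.0000000000; exp(-rT) = 0.9831436846
Theta = -S*exp(-qT)*phi(d1)*sigma/(2*sqrt(T)) - r*K*exp(-rT)*N(d2) + q*S*exp(-qT)*N(d1)
N(d1) = 0.6451113858; N(d2) = 0.4491359356; sqrt(T) = 1.0000000000
Term 1 = -25.5100 * 1.0000000000 * 0.3722504810 * 0.5000 / (2 * 1.0000000000) = -2.3740274426
Term 2 = -0.0170 * 24.4100 * 0.9831436846 * 0.4491359356 = -0.1832362939
Term 3 = 0 (no dividend yield, q = 0)
Theta = -2.3740274426 + (-0.1832362939) + (0.0000000000) = -2.557264


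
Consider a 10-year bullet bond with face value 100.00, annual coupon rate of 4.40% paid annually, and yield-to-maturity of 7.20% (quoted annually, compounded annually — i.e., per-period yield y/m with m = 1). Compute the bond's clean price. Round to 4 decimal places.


Coupon per period c = face * coupon_rate / m = 4.400000
Periods per year m = 1; per-period yield y/m = 0.072000
Number of cashflows N = 10
Cashflows (t years, CF_t, discount factor 1/(1+y/m)^(m*t), PV):
  t = 1.0000: CF_t = 4.400000, DF = 0.932836, PV = 4.104478
  t = 2.0000: CF_t = 4.400000, DF = 0.870183, PV = 3.828804
  t = 3.0000: CF_t = 4.400000, DF = 0.811738, PV = 3.571645
  t = 4.0000: CF_t = 4.400000, DF = 0.757218, PV = 3.331759
  t = 5.0000: CF_t = 4.400000, DF = 0.706360, PV = 3.107984
  t = 6.0000: CF_t = 4.400000, DF = 0.658918, PV = 2.899239
  t = 7.0000: CF_t = 4.400000, DF = 0.614662, PV = 2.704514
  t = 8.0000: CF_t = 4.400000, DF = 0.573379, PV = 2.522867
  t = 9.0000: CF_t = 4.400000, DF = 0.534868, PV = 2.353421
  t = 10.0000: CF_t = 104.400000, DF = 0.498944, PV = 52.089795
Price P = sum_t PV_t = 80.514504

Answer: Price = 80.5145


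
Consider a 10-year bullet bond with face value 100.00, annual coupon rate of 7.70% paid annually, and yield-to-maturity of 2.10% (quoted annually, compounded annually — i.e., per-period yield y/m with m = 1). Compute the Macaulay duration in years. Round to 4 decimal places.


Coupon per period c = face * coupon_rate / m = 7.700000
Periods per year m = 1; per-period yield y/m = 0.021000
Number of cashflows N = 10
Cashflows (t years, CF_t, discount factor 1/(1+y/m)^(m*t), PV):
  t = 1.0000: CF_t = 7.700000, DF = 0.979432, PV = 7.541626
  t = 2.0000: CF_t = 7.700000, DF = 0.959287, PV = 7.386509
  t = 3.0000: CF_t = 7.700000, DF = 0.939556, PV = 7.234583
  t = 4.0000: CF_t = 7.700000, DF = 0.920231, PV = 7.085782
  t = 5.0000: CF_t = 7.700000, DF = 0.901304, PV = 6.940041
  t = 6.0000: CF_t = 7.700000, DF = 0.882766, PV = 6.797297
  t = 7.0000: CF_t = 7.700000, DF = 0.864609, PV = 6.657490
  t = 8.0000: CF_t = 7.700000, DF = 0.846826, PV = 6.520558
  t = 9.0000: CF_t = 7.700000, DF = 0.829408, PV = 6.386443
  t = 10.0000: CF_t = 107.700000, DF = 0.812349, PV = 87.489973
Price P = sum_t PV_t = 150.040302
Macaulay numerator sum_t t * PV_t:
  t * PV_t at t = 1.0000: 7.541626
  t * PV_t at t = 2.0000: 14.773018
  t * PV_t at t = 3.0000: 21.703749
  t * PV_t at t = 4.0000: 28.343126
  t * PV_t at t = 5.0000: 34.700203
  t * PV_t at t = 6.0000: 40.783784
  t * PV_t at t = 7.0000: 46.602431
  t * PV_t at t = 8.0000: 52.164467
  t * PV_t at t = 9.0000: 57.477988
  t * PV_t at t = 10.0000: 874.899730
Macaulay duration D = (sum_t t * PV_t) / P = 1178.990122 / 150.040302 = 7.857823

Answer: Macaulay duration = 7.8578 years


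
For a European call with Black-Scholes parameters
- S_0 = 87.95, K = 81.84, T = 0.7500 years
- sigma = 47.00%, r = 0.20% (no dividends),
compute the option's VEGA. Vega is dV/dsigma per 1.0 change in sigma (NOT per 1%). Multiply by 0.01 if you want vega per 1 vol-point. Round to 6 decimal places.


d1 = 0.3840972520; d2 = -0.0229346878
phi(d1) = 0.3705733483; exp(-qT) = 1.0000000000; exp(-rT) = 0.9985011244
Vega = S * exp(-qT) * phi(d1) * sqrt(T) = 87.9500 * 1.0000000000 * 0.3705733483 * 0.8660254038 = 28.225436

Answer: Vega = 28.225436


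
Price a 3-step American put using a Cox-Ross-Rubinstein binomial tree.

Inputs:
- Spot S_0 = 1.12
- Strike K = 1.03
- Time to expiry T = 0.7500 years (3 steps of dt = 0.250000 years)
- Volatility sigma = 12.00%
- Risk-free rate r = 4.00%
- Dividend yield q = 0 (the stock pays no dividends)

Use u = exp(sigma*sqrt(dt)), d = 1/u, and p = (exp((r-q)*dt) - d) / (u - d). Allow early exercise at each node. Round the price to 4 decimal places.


dt = T/N = 0.250000
u = exp(sigma*sqrt(dt)) = 1.061837; d = 1/u = 0.941765
p = (exp((r-q)*dt) - d) / (u - d) = 0.568706
Discount per step: exp(-r*dt) = 0.990050
Stock lattice S(k, i) with i counting down-moves:
  k=0: S(0,0) = 1.1200
  k=1: S(1,0) = 1.1893; S(1,1) = 1.0548
  k=2: S(2,0) = 1.2628; S(2,1) = 1.1200; S(2,2) = 0.9934
  k=3: S(3,0) = 1.3409; S(3,1) = 1.1893; S(3,2) = 1.0548; S(3,3) = 0.9355
Terminal payoffs V(N, i) = max(K - S_T, 0):
  V(3,0) = 0.000000; V(3,1) = 0.000000; V(3,2) = 0.000000; V(3,3) = 0.094497
Backward induction: V(k, i) = exp(-r*dt) * [p * V(k+1, i) + (1-p) * V(k+1, i+1)]; then take max(V_cont, immediate exercise) for American.
  V(2,0) = exp(-r*dt) * [p*0.000000 + (1-p)*0.000000] = 0.000000; exercise = 0.000000; V(2,0) = max -> 0.000000
  V(2,1) = exp(-r*dt) * [p*0.000000 + (1-p)*0.000000] = 0.000000; exercise = 0.000000; V(2,1) = max -> 0.000000
  V(2,2) = exp(-r*dt) * [p*0.000000 + (1-p)*0.094497] = 0.040351; exercise = 0.036649; V(2,2) = max -> 0.040351
  V(1,0) = exp(-r*dt) * [p*0.000000 + (1-p)*0.000000] = 0.000000; exercise = 0.000000; V(1,0) = max -> 0.000000
  V(1,1) = exp(-r*dt) * [p*0.000000 + (1-p)*0.040351] = 0.017230; exercise = 0.000000; V(1,1) = max -> 0.017230
  V(0,0) = exp(-r*dt) * [p*0.000000 + (1-p)*0.017230] = 0.007357; exercise = 0.000000; V(0,0) = max -> 0.007357

Answer: Price = V(0,0) = 0.0074


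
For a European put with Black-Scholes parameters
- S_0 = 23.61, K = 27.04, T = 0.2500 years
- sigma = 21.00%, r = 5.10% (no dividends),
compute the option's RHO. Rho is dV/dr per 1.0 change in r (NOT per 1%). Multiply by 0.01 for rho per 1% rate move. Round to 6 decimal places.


Answer: Rho = -5.935673

Derivation:
d1 = -1.1179466674; d2 = -1.2229466674
phi(d1) = 0.2135592625; exp(-qT) = 1.0000000000; exp(-rT) = 0.9873309369
N(-d2) = 0.8893250797
Rho = -K*T*exp(-rT)*N(-d2) = -27.0400 * 0.2500 * 0.9873309369 * 0.8893250797 = -5.935673


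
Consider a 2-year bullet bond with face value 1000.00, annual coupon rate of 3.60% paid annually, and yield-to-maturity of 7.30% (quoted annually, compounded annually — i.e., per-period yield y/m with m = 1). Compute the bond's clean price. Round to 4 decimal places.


Answer: Price = 933.3805

Derivation:
Coupon per period c = face * coupon_rate / m = 36.000000
Periods per year m = 1; per-period yield y/m = 0.073000
Number of cashflows N = 2
Cashflows (t years, CF_t, discount factor 1/(1+y/m)^(m*t), PV):
  t = 1.0000: CF_t = 36.000000, DF = 0.931966, PV = 33.550792
  t = 2.0000: CF_t = 1036.000000, DF = 0.868561, PV = 899.829675
Price P = sum_t PV_t = 933.380467


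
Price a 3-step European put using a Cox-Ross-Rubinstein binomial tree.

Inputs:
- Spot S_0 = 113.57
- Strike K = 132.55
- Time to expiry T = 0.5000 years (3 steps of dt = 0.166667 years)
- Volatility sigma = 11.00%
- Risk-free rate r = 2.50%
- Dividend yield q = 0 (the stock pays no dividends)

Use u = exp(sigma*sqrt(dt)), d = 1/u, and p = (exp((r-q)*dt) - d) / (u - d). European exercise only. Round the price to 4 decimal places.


dt = T/N = 0.166667
u = exp(sigma*sqrt(dt)) = 1.045931; d = 1/u = 0.956086
p = (exp((r-q)*dt) - d) / (u - d) = 0.535248
Discount per step: exp(-r*dt) = 0.995842
Stock lattice S(k, i) with i counting down-moves:
  k=0: S(0,0) = 113.5700
  k=1: S(1,0) = 118.7864; S(1,1) = 108.5827
  k=2: S(2,0) = 124.2423; S(2,1) = 113.5700; S(2,2) = 103.8144
  k=3: S(3,0) = 129.9489; S(3,1) = 118.7864; S(3,2) = 108.5827; S(3,3) = 99.2555
Terminal payoffs V(N, i) = max(K - S_T, 0):
  V(3,0) = 2.601097; V(3,1) = 13.763627; V(3,2) = 23.967302; V(3,3) = 33.294488
Backward induction: V(k, i) = exp(-r*dt) * [p * V(k+1, i) + (1-p) * V(k+1, i+1)].
  V(2,0) = exp(-r*dt) * [p*2.601097 + (1-p)*13.763627] = 7.756518
  V(2,1) = exp(-r*dt) * [p*13.763627 + (1-p)*23.967302] = 18.428857
  V(2,2) = exp(-r*dt) * [p*23.967302 + (1-p)*33.294488] = 28.184450
  V(1,0) = exp(-r*dt) * [p*7.756518 + (1-p)*18.428857] = 12.663633
  V(1,1) = exp(-r*dt) * [p*18.428857 + (1-p)*28.184450] = 22.867308
  V(0,0) = exp(-r*dt) * [p*12.663633 + (1-p)*22.867308] = 17.333437

Answer: Price = V(0,0) = 17.3334


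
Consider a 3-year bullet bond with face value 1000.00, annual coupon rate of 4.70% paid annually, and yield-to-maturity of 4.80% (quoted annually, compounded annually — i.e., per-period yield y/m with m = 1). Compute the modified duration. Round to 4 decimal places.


Answer: Modified duration = 2.7358

Derivation:
Coupon per period c = face * coupon_rate / m = 47.000000
Periods per year m = 1; per-period yield y/m = 0.048000
Number of cashflows N = 3
Cashflows (t years, CF_t, discount factor 1/(1+y/m)^(m*t), PV):
  t = 1.0000: CF_t = 47.000000, DF = 0.954198, PV = 44.847328
  t = 2.0000: CF_t = 47.000000, DF = 0.910495, PV = 42.793252
  t = 3.0000: CF_t = 1047.000000, DF = 0.868793, PV = 909.625934
Price P = sum_t PV_t = 997.266514
First compute Macaulay numerator sum_t t * PV_t:
  t * PV_t at t = 1.0000: 44.847328
  t * PV_t at t = 2.0000: 85.586504
  t * PV_t at t = 3.0000: 2728.877801
Macaulay duration D = 2859.311634 / 997.266514 = 2.867149
Modified duration = D / (1 + y/m) = 2.867149 / (1 + 0.048000) = 2.735829


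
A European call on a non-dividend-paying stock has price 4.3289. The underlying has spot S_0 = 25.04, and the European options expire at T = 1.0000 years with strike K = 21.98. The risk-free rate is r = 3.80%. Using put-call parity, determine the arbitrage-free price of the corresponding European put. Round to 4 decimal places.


Answer: Put price = 0.4493

Derivation:
Put-call parity: C - P = S_0 * exp(-qT) - K * exp(-rT).
S_0 * exp(-qT) = 25.0400 * 1.00000000 = 25.04000000
K * exp(-rT) = 21.9800 * 0.96271294 = 21.16043044
P = C - S*exp(-qT) + K*exp(-rT)
P = 4.3289 - 25.04000000 + 21.16043044 = 0.4493


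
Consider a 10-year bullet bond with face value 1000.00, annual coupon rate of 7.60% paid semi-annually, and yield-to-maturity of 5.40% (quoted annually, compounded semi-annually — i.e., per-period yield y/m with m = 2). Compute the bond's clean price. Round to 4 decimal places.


Coupon per period c = face * coupon_rate / m = 38.000000
Periods per year m = 2; per-period yield y/m = 0.027000
Number of cashflows N = 20
Cashflows (t years, CF_t, discount factor 1/(1+y/m)^(m*t), PV):
  t = 0.5000: CF_t = 38.000000, DF = 0.973710, PV = 37.000974
  t = 1.0000: CF_t = 38.000000, DF = 0.948111, PV = 36.028212
  t = 1.5000: CF_t = 38.000000, DF = 0.923185, PV = 35.081024
  t = 2.0000: CF_t = 38.000000, DF = 0.898914, PV = 34.158738
  t = 2.5000: CF_t = 38.000000, DF = 0.875282, PV = 33.260700
  t = 3.0000: CF_t = 38.000000, DF = 0.852270, PV = 32.386270
  t = 3.5000: CF_t = 38.000000, DF = 0.829864, PV = 31.534830
  t = 4.0000: CF_t = 38.000000, DF = 0.808047, PV = 30.705774
  t = 4.5000: CF_t = 38.000000, DF = 0.786803, PV = 29.898514
  t = 5.0000: CF_t = 38.000000, DF = 0.766118, PV = 29.112477
  t = 5.5000: CF_t = 38.000000, DF = 0.745976, PV = 28.347105
  t = 6.0000: CF_t = 38.000000, DF = 0.726365, PV = 27.601855
  t = 6.5000: CF_t = 38.000000, DF = 0.707268, PV = 26.876198
  t = 7.0000: CF_t = 38.000000, DF = 0.688674, PV = 26.169618
  t = 7.5000: CF_t = 38.000000, DF = 0.670569, PV = 25.481615
  t = 8.0000: CF_t = 38.000000, DF = 0.652939, PV = 24.811699
  t = 8.5000: CF_t = 38.000000, DF = 0.635774, PV = 24.159395
  t = 9.0000: CF_t = 38.000000, DF = 0.619059, PV = 23.524241
  t = 9.5000: CF_t = 38.000000, DF = 0.602784, PV = 22.905784
  t = 10.0000: CF_t = 1038.000000, DF = 0.586937, PV = 609.240101
Price P = sum_t PV_t = 1168.285124

Answer: Price = 1168.2851


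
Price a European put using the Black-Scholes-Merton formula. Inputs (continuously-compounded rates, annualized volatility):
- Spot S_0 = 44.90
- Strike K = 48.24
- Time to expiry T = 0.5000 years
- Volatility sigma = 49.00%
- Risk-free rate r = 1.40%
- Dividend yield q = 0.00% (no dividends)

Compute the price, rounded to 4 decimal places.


d1 = (ln(S/K) + (r - q + 0.5*sigma^2) * T) / (sigma * sqrt(T)) = -0.01363925
d2 = d1 - sigma * sqrt(T) = -0.36012157
exp(-rT) = 0.99302444; exp(-qT) = 1.00000000
P = K * exp(-rT) * N(-d2) - S_0 * exp(-qT) * N(-d1)
N(-d1) = 0.50544110; N(-d2) = 0.64062189
P = 48.2400 * 0.99302444 * 0.64062189 - 44.9000 * 1.00000000 * 0.50544110 = 7.9937

Answer: Price = 7.9937


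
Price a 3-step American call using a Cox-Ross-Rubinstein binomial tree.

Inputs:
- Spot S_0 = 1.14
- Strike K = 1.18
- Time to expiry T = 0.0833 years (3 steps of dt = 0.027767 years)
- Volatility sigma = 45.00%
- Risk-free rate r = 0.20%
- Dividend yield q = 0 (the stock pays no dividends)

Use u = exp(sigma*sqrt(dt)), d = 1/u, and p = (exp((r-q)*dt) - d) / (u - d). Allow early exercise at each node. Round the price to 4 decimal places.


dt = T/N = 0.027767
u = exp(sigma*sqrt(dt)) = 1.077868; d = 1/u = 0.927757
p = (exp((r-q)*dt) - d) / (u - d) = 0.481632
Discount per step: exp(-r*dt) = 0.999944
Stock lattice S(k, i) with i counting down-moves:
  k=0: S(0,0) = 1.1400
  k=1: S(1,0) = 1.2288; S(1,1) = 1.0576
  k=2: S(2,0) = 1.3245; S(2,1) = 1.1400; S(2,2) = 0.9812
  k=3: S(3,0) = 1.4276; S(3,1) = 1.2288; S(3,2) = 1.0576; S(3,3) = 0.9103
Terminal payoffs V(N, i) = max(S_T - K, 0):
  V(3,0) = 0.247584; V(3,1) = 0.048769; V(3,2) = 0.000000; V(3,3) = 0.000000
Backward induction: V(k, i) = exp(-r*dt) * [p * V(k+1, i) + (1-p) * V(k+1, i+1)]; then take max(V_cont, immediate exercise) for American.
  V(2,0) = exp(-r*dt) * [p*0.247584 + (1-p)*0.048769] = 0.144517; exercise = 0.144451; V(2,0) = max -> 0.144517
  V(2,1) = exp(-r*dt) * [p*0.048769 + (1-p)*0.000000] = 0.023488; exercise = 0.000000; V(2,1) = max -> 0.023488
  V(2,2) = exp(-r*dt) * [p*0.000000 + (1-p)*0.000000] = 0.000000; exercise = 0.000000; V(2,2) = max -> 0.000000
  V(1,0) = exp(-r*dt) * [p*0.144517 + (1-p)*0.023488] = 0.081775; exercise = 0.048769; V(1,0) = max -> 0.081775
  V(1,1) = exp(-r*dt) * [p*0.023488 + (1-p)*0.000000] = 0.011312; exercise = 0.000000; V(1,1) = max -> 0.011312
  V(0,0) = exp(-r*dt) * [p*0.081775 + (1-p)*0.011312] = 0.045247; exercise = 0.000000; V(0,0) = max -> 0.045247

Answer: Price = V(0,0) = 0.0452


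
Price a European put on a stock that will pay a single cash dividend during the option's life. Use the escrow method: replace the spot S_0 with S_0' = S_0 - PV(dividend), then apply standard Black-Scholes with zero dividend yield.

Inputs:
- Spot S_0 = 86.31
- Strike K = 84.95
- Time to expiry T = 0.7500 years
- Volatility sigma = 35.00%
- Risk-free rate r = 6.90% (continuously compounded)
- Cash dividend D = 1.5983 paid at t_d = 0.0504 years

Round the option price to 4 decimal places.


Answer: Price = 8.0642

Derivation:
PV(D) = D * exp(-r * t_d) = 1.5983 * 0.99652844 = 1.59275141
S_0' = S_0 - PV(D) = 86.3100 - 1.59275141 = 84.71724859
d1 = (ln(S_0'/K) + (r + sigma^2/2)*T) / (sigma*sqrt(T)) = 0.31323356
d2 = d1 - sigma*sqrt(T) = 0.01012467
exp(-rT) = 0.94956623
N(-d1) = 0.37705161; N(-d2) = 0.49596091
P = K * exp(-rT) * N(-d2) - S_0' * N(-d1) = 84.9500 * 0.94956623 * 0.49596091 - 84.71724859 * 0.37705161 = 8.0642


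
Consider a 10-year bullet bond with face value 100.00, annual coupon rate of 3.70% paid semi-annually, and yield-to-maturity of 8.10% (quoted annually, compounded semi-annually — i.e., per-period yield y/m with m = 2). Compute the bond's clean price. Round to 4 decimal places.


Answer: Price = 70.2332

Derivation:
Coupon per period c = face * coupon_rate / m = 1.850000
Periods per year m = 2; per-period yield y/m = 0.040500
Number of cashflows N = 20
Cashflows (t years, CF_t, discount factor 1/(1+y/m)^(m*t), PV):
  t = 0.5000: CF_t = 1.850000, DF = 0.961076, PV = 1.777991
  t = 1.0000: CF_t = 1.850000, DF = 0.923668, PV = 1.708786
  t = 1.5000: CF_t = 1.850000, DF = 0.887715, PV = 1.642273
  t = 2.0000: CF_t = 1.850000, DF = 0.853162, PV = 1.578350
  t = 2.5000: CF_t = 1.850000, DF = 0.819954, PV = 1.516915
  t = 3.0000: CF_t = 1.850000, DF = 0.788039, PV = 1.457871
  t = 3.5000: CF_t = 1.850000, DF = 0.757365, PV = 1.401126
  t = 4.0000: CF_t = 1.850000, DF = 0.727886, PV = 1.346589
  t = 4.5000: CF_t = 1.850000, DF = 0.699554, PV = 1.294175
  t = 5.0000: CF_t = 1.850000, DF = 0.672325, PV = 1.243801
  t = 5.5000: CF_t = 1.850000, DF = 0.646156, PV = 1.195388
  t = 6.0000: CF_t = 1.850000, DF = 0.621005, PV = 1.148859
  t = 6.5000: CF_t = 1.850000, DF = 0.596833, PV = 1.104141
  t = 7.0000: CF_t = 1.850000, DF = 0.573602, PV = 1.061164
  t = 7.5000: CF_t = 1.850000, DF = 0.551276, PV = 1.019860
  t = 8.0000: CF_t = 1.850000, DF = 0.529818, PV = 0.980163
  t = 8.5000: CF_t = 1.850000, DF = 0.509196, PV = 0.942012
  t = 9.0000: CF_t = 1.850000, DF = 0.489376, PV = 0.905345
  t = 9.5000: CF_t = 1.850000, DF = 0.470328, PV = 0.870106
  t = 10.0000: CF_t = 101.850000, DF = 0.452021, PV = 46.038307
Price P = sum_t PV_t = 70.233222


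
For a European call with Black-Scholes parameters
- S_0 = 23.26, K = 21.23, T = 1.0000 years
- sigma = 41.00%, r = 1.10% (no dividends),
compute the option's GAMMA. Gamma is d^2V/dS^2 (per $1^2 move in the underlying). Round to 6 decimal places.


Answer: Gamma = 0.037727

Derivation:
d1 = 0.4545606619; d2 = 0.0445606619
phi(d1) = 0.3597840708; exp(-qT) = 1.0000000000; exp(-rT) = 0.9890602788
Gamma = exp(-qT) * phi(d1) / (S * sigma * sqrt(T)) = 1.0000000000 * 0.3597840708 / (23.2600 * 0.4100 * 1.0000000000) = 0.037727


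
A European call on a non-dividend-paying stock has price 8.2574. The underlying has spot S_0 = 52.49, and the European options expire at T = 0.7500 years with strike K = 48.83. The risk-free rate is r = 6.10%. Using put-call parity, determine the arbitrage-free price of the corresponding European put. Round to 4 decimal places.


Put-call parity: C - P = S_0 * exp(-qT) - K * exp(-rT).
S_0 * exp(-qT) = 52.4900 * 1.00000000 = 52.49000000
K * exp(-rT) = 48.8300 * 0.95528075 = 46.64635915
P = C - S*exp(-qT) + K*exp(-rT)
P = 8.2574 - 52.49000000 + 46.64635915 = 2.4138

Answer: Put price = 2.4138


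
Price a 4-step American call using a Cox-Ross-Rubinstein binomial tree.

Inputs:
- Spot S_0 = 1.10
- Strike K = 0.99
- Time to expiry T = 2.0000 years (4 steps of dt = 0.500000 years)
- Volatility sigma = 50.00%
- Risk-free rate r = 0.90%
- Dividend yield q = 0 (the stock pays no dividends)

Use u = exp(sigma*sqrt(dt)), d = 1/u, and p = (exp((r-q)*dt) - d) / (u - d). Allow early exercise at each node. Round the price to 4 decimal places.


dt = T/N = 0.500000
u = exp(sigma*sqrt(dt)) = 1.424119; d = 1/u = 0.702189
p = (exp((r-q)*dt) - d) / (u - d) = 0.418768
Discount per step: exp(-r*dt) = 0.995510
Stock lattice S(k, i) with i counting down-moves:
  k=0: S(0,0) = 1.1000
  k=1: S(1,0) = 1.5665; S(1,1) = 0.7724
  k=2: S(2,0) = 2.2309; S(2,1) = 1.1000; S(2,2) = 0.5424
  k=3: S(3,0) = 3.1771; S(3,1) = 1.5665; S(3,2) = 0.7724; S(3,3) = 0.3808
  k=4: S(4,0) = 4.5246; S(4,1) = 2.2309; S(4,2) = 1.1000; S(4,3) = 0.5424; S(4,4) = 0.2674
Terminal payoffs V(N, i) = max(S_T - K, 0):
  V(4,0) = 3.534575; V(4,1) = 1.240926; V(4,2) = 0.110000; V(4,3) = 0.000000; V(4,4) = 0.000000
Backward induction: V(k, i) = exp(-r*dt) * [p * V(k+1, i) + (1-p) * V(k+1, i+1)]; then take max(V_cont, immediate exercise) for American.
  V(3,0) = exp(-r*dt) * [p*3.534575 + (1-p)*1.240926] = 2.191550; exercise = 2.187105; V(3,0) = max -> 2.191550
  V(3,1) = exp(-r*dt) * [p*1.240926 + (1-p)*0.110000] = 0.580976; exercise = 0.576531; V(3,1) = max -> 0.580976
  V(3,2) = exp(-r*dt) * [p*0.110000 + (1-p)*0.000000] = 0.045858; exercise = 0.000000; V(3,2) = max -> 0.045858
  V(3,3) = exp(-r*dt) * [p*0.000000 + (1-p)*0.000000] = 0.000000; exercise = 0.000000; V(3,3) = max -> 0.000000
  V(2,0) = exp(-r*dt) * [p*2.191550 + (1-p)*0.580976] = 1.249797; exercise = 1.240926; V(2,0) = max -> 1.249797
  V(2,1) = exp(-r*dt) * [p*0.580976 + (1-p)*0.045858] = 0.268736; exercise = 0.110000; V(2,1) = max -> 0.268736
  V(2,2) = exp(-r*dt) * [p*0.045858 + (1-p)*0.000000] = 0.019118; exercise = 0.000000; V(2,2) = max -> 0.019118
  V(1,0) = exp(-r*dt) * [p*1.249797 + (1-p)*0.268736] = 0.676522; exercise = 0.576531; V(1,0) = max -> 0.676522
  V(1,1) = exp(-r*dt) * [p*0.268736 + (1-p)*0.019118] = 0.123095; exercise = 0.000000; V(1,1) = max -> 0.123095
  V(0,0) = exp(-r*dt) * [p*0.676522 + (1-p)*0.123095] = 0.353259; exercise = 0.110000; V(0,0) = max -> 0.353259

Answer: Price = V(0,0) = 0.3533


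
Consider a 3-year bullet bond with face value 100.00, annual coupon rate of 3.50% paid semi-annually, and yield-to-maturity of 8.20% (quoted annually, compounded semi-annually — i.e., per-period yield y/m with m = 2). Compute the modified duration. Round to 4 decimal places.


Coupon per period c = face * coupon_rate / m = 1.750000
Periods per year m = 2; per-period yield y/m = 0.041000
Number of cashflows N = 6
Cashflows (t years, CF_t, discount factor 1/(1+y/m)^(m*t), PV):
  t = 0.5000: CF_t = 1.750000, DF = 0.960615, PV = 1.681076
  t = 1.0000: CF_t = 1.750000, DF = 0.922781, PV = 1.614866
  t = 1.5000: CF_t = 1.750000, DF = 0.886437, PV = 1.551265
  t = 2.0000: CF_t = 1.750000, DF = 0.851524, PV = 1.490168
  t = 2.5000: CF_t = 1.750000, DF = 0.817987, PV = 1.431477
  t = 3.0000: CF_t = 101.750000, DF = 0.785770, PV = 79.952130
Price P = sum_t PV_t = 87.720982
First compute Macaulay numerator sum_t t * PV_t:
  t * PV_t at t = 0.5000: 0.840538
  t * PV_t at t = 1.0000: 1.614866
  t * PV_t at t = 1.5000: 2.326897
  t * PV_t at t = 2.0000: 2.980335
  t * PV_t at t = 2.5000: 3.578693
  t * PV_t at t = 3.0000: 239.856391
Macaulay duration D = 251.197721 / 87.720982 = 2.863599
Modified duration = D / (1 + y/m) = 2.863599 / (1 + 0.041000) = 2.750816

Answer: Modified duration = 2.7508


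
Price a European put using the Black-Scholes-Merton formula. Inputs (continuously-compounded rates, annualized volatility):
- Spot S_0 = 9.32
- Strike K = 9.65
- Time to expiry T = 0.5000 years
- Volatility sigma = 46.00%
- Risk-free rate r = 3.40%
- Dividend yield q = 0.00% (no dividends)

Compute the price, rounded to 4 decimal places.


d1 = (ln(S/K) + (r - q + 0.5*sigma^2) * T) / (sigma * sqrt(T)) = 0.10792513
d2 = d1 - sigma * sqrt(T) = -0.21734399
exp(-rT) = 0.98314368; exp(-qT) = 1.00000000
P = K * exp(-rT) * N(-d2) - S_0 * exp(-qT) * N(-d1)
N(-d1) = 0.45702754; N(-d2) = 0.58602986
P = 9.6500 * 0.98314368 * 0.58602986 - 9.3200 * 1.00000000 * 0.45702754 = 1.3004

Answer: Price = 1.3004


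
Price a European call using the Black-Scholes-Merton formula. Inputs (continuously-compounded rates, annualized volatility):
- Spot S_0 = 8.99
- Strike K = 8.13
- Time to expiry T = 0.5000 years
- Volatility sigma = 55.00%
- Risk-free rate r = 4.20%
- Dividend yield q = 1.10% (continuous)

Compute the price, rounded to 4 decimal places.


Answer: Price = 1.8496

Derivation:
d1 = (ln(S/K) + (r - q + 0.5*sigma^2) * T) / (sigma * sqrt(T)) = 0.49285838
d2 = d1 - sigma * sqrt(T) = 0.10394965
exp(-rT) = 0.97921896; exp(-qT) = 0.99451510
C = S_0 * exp(-qT) * N(d1) - K * exp(-rT) * N(d2)
N(d1) = 0.68894367; N(d2) = 0.54139535
C = 8.9900 * 0.99451510 * 0.68894367 - 8.1300 * 0.97921896 * 0.54139535 = 1.8496


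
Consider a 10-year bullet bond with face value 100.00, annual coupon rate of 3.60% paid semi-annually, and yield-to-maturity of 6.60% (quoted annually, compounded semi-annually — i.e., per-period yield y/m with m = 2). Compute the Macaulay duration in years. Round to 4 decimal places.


Coupon per period c = face * coupon_rate / m = 1.800000
Periods per year m = 2; per-period yield y/m = 0.033000
Number of cashflows N = 20
Cashflows (t years, CF_t, discount factor 1/(1+y/m)^(m*t), PV):
  t = 0.5000: CF_t = 1.800000, DF = 0.968054, PV = 1.742498
  t = 1.0000: CF_t = 1.800000, DF = 0.937129, PV = 1.686832
  t = 1.5000: CF_t = 1.800000, DF = 0.907192, PV = 1.632945
  t = 2.0000: CF_t = 1.800000, DF = 0.878211, PV = 1.580779
  t = 2.5000: CF_t = 1.800000, DF = 0.850156, PV = 1.530280
  t = 3.0000: CF_t = 1.800000, DF = 0.822997, PV = 1.481394
  t = 3.5000: CF_t = 1.800000, DF = 0.796705, PV = 1.434070
  t = 4.0000: CF_t = 1.800000, DF = 0.771254, PV = 1.388257
  t = 4.5000: CF_t = 1.800000, DF = 0.746616, PV = 1.343908
  t = 5.0000: CF_t = 1.800000, DF = 0.722764, PV = 1.300976
  t = 5.5000: CF_t = 1.800000, DF = 0.699675, PV = 1.259415
  t = 6.0000: CF_t = 1.800000, DF = 0.677323, PV = 1.219182
  t = 6.5000: CF_t = 1.800000, DF = 0.655686, PV = 1.180235
  t = 7.0000: CF_t = 1.800000, DF = 0.634739, PV = 1.142531
  t = 7.5000: CF_t = 1.800000, DF = 0.614462, PV = 1.106032
  t = 8.0000: CF_t = 1.800000, DF = 0.594833, PV = 1.070699
  t = 8.5000: CF_t = 1.800000, DF = 0.575830, PV = 1.036495
  t = 9.0000: CF_t = 1.800000, DF = 0.557435, PV = 1.003383
  t = 9.5000: CF_t = 1.800000, DF = 0.539627, PV = 0.971329
  t = 10.0000: CF_t = 101.800000, DF = 0.522388, PV = 53.179145
Price P = sum_t PV_t = 78.290384
Macaulay numerator sum_t t * PV_t:
  t * PV_t at t = 0.5000: 0.871249
  t * PV_t at t = 1.0000: 1.686832
  t * PV_t at t = 1.5000: 2.449417
  t * PV_t at t = 2.0000: 3.161558
  t * PV_t at t = 2.5000: 3.825700
  t * PV_t at t = 3.0000: 4.444182
  t * PV_t at t = 3.5000: 5.019244
  t * PV_t at t = 4.0000: 5.553029
  t * PV_t at t = 4.5000: 6.047587
  t * PV_t at t = 5.0000: 6.504880
  t * PV_t at t = 5.5000: 6.926784
  t * PV_t at t = 6.0000: 7.315094
  t * PV_t at t = 6.5000: 7.671525
  t * PV_t at t = 7.0000: 7.997717
  t * PV_t at t = 7.5000: 8.295240
  t * PV_t at t = 8.0000: 8.565591
  t * PV_t at t = 8.5000: 8.810204
  t * PV_t at t = 9.0000: 9.030447
  t * PV_t at t = 9.5000: 9.227626
  t * PV_t at t = 10.0000: 531.791446
Macaulay duration D = (sum_t t * PV_t) / P = 645.195353 / 78.290384 = 8.241055

Answer: Macaulay duration = 8.2411 years


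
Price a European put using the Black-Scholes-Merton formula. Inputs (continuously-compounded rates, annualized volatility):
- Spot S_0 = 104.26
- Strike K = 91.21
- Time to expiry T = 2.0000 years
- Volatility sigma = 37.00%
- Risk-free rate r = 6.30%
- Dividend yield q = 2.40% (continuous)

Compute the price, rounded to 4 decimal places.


d1 = (ln(S/K) + (r - q + 0.5*sigma^2) * T) / (sigma * sqrt(T)) = 0.66625367
d2 = d1 - sigma * sqrt(T) = 0.14299465
exp(-rT) = 0.88161485; exp(-qT) = 0.95313379
P = K * exp(-rT) * N(-d2) - S_0 * exp(-qT) * N(-d1)
N(-d1) = 0.25262449; N(-d2) = 0.44314720
P = 91.2100 * 0.88161485 * 0.44314720 - 104.2600 * 0.95313379 * 0.25262449 = 10.5302

Answer: Price = 10.5302


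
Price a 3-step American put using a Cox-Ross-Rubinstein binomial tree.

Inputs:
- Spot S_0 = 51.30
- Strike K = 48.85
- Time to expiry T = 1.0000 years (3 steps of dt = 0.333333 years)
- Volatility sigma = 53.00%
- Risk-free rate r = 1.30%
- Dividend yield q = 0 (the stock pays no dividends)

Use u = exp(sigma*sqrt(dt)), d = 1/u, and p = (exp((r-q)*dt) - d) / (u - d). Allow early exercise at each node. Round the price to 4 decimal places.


Answer: Price = V(0,0) = 9.7987

Derivation:
dt = T/N = 0.333333
u = exp(sigma*sqrt(dt)) = 1.357976; d = 1/u = 0.736390
p = (exp((r-q)*dt) - d) / (u - d) = 0.431079
Discount per step: exp(-r*dt) = 0.995676
Stock lattice S(k, i) with i counting down-moves:
  k=0: S(0,0) = 51.3000
  k=1: S(1,0) = 69.6642; S(1,1) = 37.7768
  k=2: S(2,0) = 94.6023; S(2,1) = 51.3000; S(2,2) = 27.8184
  k=3: S(3,0) = 128.4677; S(3,1) = 69.6642; S(3,2) = 37.7768; S(3,3) = 20.4852
Terminal payoffs V(N, i) = max(K - S_T, 0):
  V(3,0) = 0.000000; V(3,1) = 0.000000; V(3,2) = 11.073202; V(3,3) = 28.364776
Backward induction: V(k, i) = exp(-r*dt) * [p * V(k+1, i) + (1-p) * V(k+1, i+1)]; then take max(V_cont, immediate exercise) for American.
  V(2,0) = exp(-r*dt) * [p*0.000000 + (1-p)*0.000000] = 0.000000; exercise = 0.000000; V(2,0) = max -> 0.000000
  V(2,1) = exp(-r*dt) * [p*0.000000 + (1-p)*11.073202] = 6.272537; exercise = 0.000000; V(2,1) = max -> 6.272537
  V(2,2) = exp(-r*dt) * [p*11.073202 + (1-p)*28.364776] = 20.820325; exercise = 21.031550; V(2,2) = max -> 21.031550
  V(1,0) = exp(-r*dt) * [p*0.000000 + (1-p)*6.272537] = 3.553148; exercise = 0.000000; V(1,0) = max -> 3.553148
  V(1,1) = exp(-r*dt) * [p*6.272537 + (1-p)*21.031550] = 14.605820; exercise = 11.073202; V(1,1) = max -> 14.605820
  V(0,0) = exp(-r*dt) * [p*3.553148 + (1-p)*14.605820] = 9.798692; exercise = 0.000000; V(0,0) = max -> 9.798692


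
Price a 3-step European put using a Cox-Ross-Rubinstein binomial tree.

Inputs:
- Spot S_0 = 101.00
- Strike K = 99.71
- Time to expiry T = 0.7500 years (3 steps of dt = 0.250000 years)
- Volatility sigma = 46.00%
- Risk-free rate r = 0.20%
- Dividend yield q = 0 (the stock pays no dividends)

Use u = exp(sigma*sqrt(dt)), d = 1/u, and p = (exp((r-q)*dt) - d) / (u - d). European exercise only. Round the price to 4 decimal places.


dt = T/N = 0.250000
u = exp(sigma*sqrt(dt)) = 1.258600; d = 1/u = 0.794534
p = (exp((r-q)*dt) - d) / (u - d) = 0.443830
Discount per step: exp(-r*dt) = 0.999500
Stock lattice S(k, i) with i counting down-moves:
  k=0: S(0,0) = 101.0000
  k=1: S(1,0) = 127.1186; S(1,1) = 80.2479
  k=2: S(2,0) = 159.9915; S(2,1) = 101.0000; S(2,2) = 63.7596
  k=3: S(3,0) = 201.3653; S(3,1) = 127.1186; S(3,2) = 80.2479; S(3,3) = 50.6592
Terminal payoffs V(N, i) = max(K - S_T, 0):
  V(3,0) = 0.000000; V(3,1) = 0.000000; V(3,2) = 19.462106; V(3,3) = 49.050817
Backward induction: V(k, i) = exp(-r*dt) * [p * V(k+1, i) + (1-p) * V(k+1, i+1)].
  V(2,0) = exp(-r*dt) * [p*0.000000 + (1-p)*0.000000] = 0.000000
  V(2,1) = exp(-r*dt) * [p*0.000000 + (1-p)*19.462106] = 10.818832
  V(2,2) = exp(-r*dt) * [p*19.462106 + (1-p)*49.050817] = 35.900509
  V(1,0) = exp(-r*dt) * [p*0.000000 + (1-p)*10.818832] = 6.014104
  V(1,1) = exp(-r*dt) * [p*10.818832 + (1-p)*35.900509] = 24.756131
  V(0,0) = exp(-r*dt) * [p*6.014104 + (1-p)*24.756131] = 16.429643

Answer: Price = V(0,0) = 16.4296


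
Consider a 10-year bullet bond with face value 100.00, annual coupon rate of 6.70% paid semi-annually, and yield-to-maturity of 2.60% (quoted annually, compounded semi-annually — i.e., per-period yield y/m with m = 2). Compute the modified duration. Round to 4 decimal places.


Answer: Modified duration = 7.7561

Derivation:
Coupon per period c = face * coupon_rate / m = 3.350000
Periods per year m = 2; per-period yield y/m = 0.013000
Number of cashflows N = 20
Cashflows (t years, CF_t, discount factor 1/(1+y/m)^(m*t), PV):
  t = 0.5000: CF_t = 3.350000, DF = 0.987167, PV = 3.307009
  t = 1.0000: CF_t = 3.350000, DF = 0.974498, PV = 3.264569
  t = 1.5000: CF_t = 3.350000, DF = 0.961992, PV = 3.222675
  t = 2.0000: CF_t = 3.350000, DF = 0.949647, PV = 3.181318
  t = 2.5000: CF_t = 3.350000, DF = 0.937460, PV = 3.140491
  t = 3.0000: CF_t = 3.350000, DF = 0.925429, PV = 3.100189
  t = 3.5000: CF_t = 3.350000, DF = 0.913553, PV = 3.060403
  t = 4.0000: CF_t = 3.350000, DF = 0.901829, PV = 3.021129
  t = 4.5000: CF_t = 3.350000, DF = 0.890256, PV = 2.982358
  t = 5.0000: CF_t = 3.350000, DF = 0.878831, PV = 2.944085
  t = 5.5000: CF_t = 3.350000, DF = 0.867553, PV = 2.906303
  t = 6.0000: CF_t = 3.350000, DF = 0.856420, PV = 2.869006
  t = 6.5000: CF_t = 3.350000, DF = 0.845429, PV = 2.832188
  t = 7.0000: CF_t = 3.350000, DF = 0.834580, PV = 2.795842
  t = 7.5000: CF_t = 3.350000, DF = 0.823869, PV = 2.759962
  t = 8.0000: CF_t = 3.350000, DF = 0.813296, PV = 2.724543
  t = 8.5000: CF_t = 3.350000, DF = 0.802859, PV = 2.689579
  t = 9.0000: CF_t = 3.350000, DF = 0.792556, PV = 2.655063
  t = 9.5000: CF_t = 3.350000, DF = 0.782385, PV = 2.620990
  t = 10.0000: CF_t = 103.350000, DF = 0.772345, PV = 79.821810
Price P = sum_t PV_t = 135.899511
First compute Macaulay numerator sum_t t * PV_t:
  t * PV_t at t = 0.5000: 1.653504
  t * PV_t at t = 1.0000: 3.264569
  t * PV_t at t = 1.5000: 4.834012
  t * PV_t at t = 2.0000: 6.362635
  t * PV_t at t = 2.5000: 7.851228
  t * PV_t at t = 3.0000: 9.300566
  t * PV_t at t = 3.5000: 10.711412
  t * PV_t at t = 4.0000: 12.084515
  t * PV_t at t = 4.5000: 13.420612
  t * PV_t at t = 5.0000: 14.720425
  t * PV_t at t = 5.5000: 15.984667
  t * PV_t at t = 6.0000: 17.214036
  t * PV_t at t = 6.5000: 18.409219
  t * PV_t at t = 7.0000: 19.570892
  t * PV_t at t = 7.5000: 20.699716
  t * PV_t at t = 8.0000: 21.796345
  t * PV_t at t = 8.5000: 22.861418
  t * PV_t at t = 9.0000: 23.895565
  t * PV_t at t = 9.5000: 24.899404
  t * PV_t at t = 10.0000: 798.218104
Macaulay duration D = 1067.752846 / 135.899511 = 7.856929
Modified duration = D / (1 + y/m) = 7.856929 / (1 + 0.013000) = 7.756100


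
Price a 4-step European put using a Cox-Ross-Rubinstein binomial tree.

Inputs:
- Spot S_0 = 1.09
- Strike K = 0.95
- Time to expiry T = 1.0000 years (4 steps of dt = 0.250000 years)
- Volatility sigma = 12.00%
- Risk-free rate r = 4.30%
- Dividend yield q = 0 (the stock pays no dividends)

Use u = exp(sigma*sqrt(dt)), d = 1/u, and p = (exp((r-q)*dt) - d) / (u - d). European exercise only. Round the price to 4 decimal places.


Answer: Price = V(0,0) = 0.0029

Derivation:
dt = T/N = 0.250000
u = exp(sigma*sqrt(dt)) = 1.061837; d = 1/u = 0.941765
p = (exp((r-q)*dt) - d) / (u - d) = 0.575017
Discount per step: exp(-r*dt) = 0.989308
Stock lattice S(k, i) with i counting down-moves:
  k=0: S(0,0) = 1.0900
  k=1: S(1,0) = 1.1574; S(1,1) = 1.0265
  k=2: S(2,0) = 1.2290; S(2,1) = 1.0900; S(2,2) = 0.9667
  k=3: S(3,0) = 1.3050; S(3,1) = 1.1574; S(3,2) = 1.0265; S(3,3) = 0.9104
  k=4: S(4,0) = 1.3857; S(4,1) = 1.2290; S(4,2) = 1.0900; S(4,3) = 0.9667; S(4,4) = 0.8574
Terminal payoffs V(N, i) = max(K - S_T, 0):
  V(4,0) = 0.000000; V(4,1) = 0.000000; V(4,2) = 0.000000; V(4,3) = 0.000000; V(4,4) = 0.092576
Backward induction: V(k, i) = exp(-r*dt) * [p * V(k+1, i) + (1-p) * V(k+1, i+1)].
  V(3,0) = exp(-r*dt) * [p*0.000000 + (1-p)*0.000000] = 0.000000
  V(3,1) = exp(-r*dt) * [p*0.000000 + (1-p)*0.000000] = 0.000000
  V(3,2) = exp(-r*dt) * [p*0.000000 + (1-p)*0.000000] = 0.000000
  V(3,3) = exp(-r*dt) * [p*0.000000 + (1-p)*0.092576] = 0.038922
  V(2,0) = exp(-r*dt) * [p*0.000000 + (1-p)*0.000000] = 0.000000
  V(2,1) = exp(-r*dt) * [p*0.000000 + (1-p)*0.000000] = 0.000000
  V(2,2) = exp(-r*dt) * [p*0.000000 + (1-p)*0.038922] = 0.016364
  V(1,0) = exp(-r*dt) * [p*0.000000 + (1-p)*0.000000] = 0.000000
  V(1,1) = exp(-r*dt) * [p*0.000000 + (1-p)*0.016364] = 0.006880
  V(0,0) = exp(-r*dt) * [p*0.000000 + (1-p)*0.006880] = 0.002893
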